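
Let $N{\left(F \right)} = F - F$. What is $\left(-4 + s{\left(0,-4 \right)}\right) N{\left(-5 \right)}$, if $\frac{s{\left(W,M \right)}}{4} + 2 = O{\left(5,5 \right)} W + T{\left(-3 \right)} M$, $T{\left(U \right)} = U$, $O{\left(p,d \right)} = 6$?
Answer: $0$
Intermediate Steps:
$N{\left(F \right)} = 0$
$s{\left(W,M \right)} = -8 - 12 M + 24 W$ ($s{\left(W,M \right)} = -8 + 4 \left(6 W - 3 M\right) = -8 + 4 \left(- 3 M + 6 W\right) = -8 - \left(- 24 W + 12 M\right) = -8 - 12 M + 24 W$)
$\left(-4 + s{\left(0,-4 \right)}\right) N{\left(-5 \right)} = \left(-4 - -40\right) 0 = \left(-4 + \left(-8 + 48 + 0\right)\right) 0 = \left(-4 + 40\right) 0 = 36 \cdot 0 = 0$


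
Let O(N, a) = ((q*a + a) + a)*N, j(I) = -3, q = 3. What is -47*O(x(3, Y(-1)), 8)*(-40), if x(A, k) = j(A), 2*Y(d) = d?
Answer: -225600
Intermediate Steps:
Y(d) = d/2
x(A, k) = -3
O(N, a) = 5*N*a (O(N, a) = ((3*a + a) + a)*N = (4*a + a)*N = (5*a)*N = 5*N*a)
-47*O(x(3, Y(-1)), 8)*(-40) = -235*(-3)*8*(-40) = -47*(-120)*(-40) = 5640*(-40) = -225600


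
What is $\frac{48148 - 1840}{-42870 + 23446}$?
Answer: $- \frac{11577}{4856} \approx -2.3841$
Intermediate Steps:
$\frac{48148 - 1840}{-42870 + 23446} = \frac{48148 - 1840}{-19424} = 46308 \left(- \frac{1}{19424}\right) = - \frac{11577}{4856}$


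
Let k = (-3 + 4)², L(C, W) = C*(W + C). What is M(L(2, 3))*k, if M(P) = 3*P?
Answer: 30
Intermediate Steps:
L(C, W) = C*(C + W)
k = 1 (k = 1² = 1)
M(L(2, 3))*k = (3*(2*(2 + 3)))*1 = (3*(2*5))*1 = (3*10)*1 = 30*1 = 30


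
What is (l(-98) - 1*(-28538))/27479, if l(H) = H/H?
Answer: 28539/27479 ≈ 1.0386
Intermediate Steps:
l(H) = 1
(l(-98) - 1*(-28538))/27479 = (1 - 1*(-28538))/27479 = (1 + 28538)*(1/27479) = 28539*(1/27479) = 28539/27479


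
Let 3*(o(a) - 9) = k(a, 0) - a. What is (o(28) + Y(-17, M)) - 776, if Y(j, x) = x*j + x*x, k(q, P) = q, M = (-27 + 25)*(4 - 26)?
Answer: 421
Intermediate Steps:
M = 44 (M = -2*(-22) = 44)
o(a) = 9 (o(a) = 9 + (a - a)/3 = 9 + (1/3)*0 = 9 + 0 = 9)
Y(j, x) = x**2 + j*x (Y(j, x) = j*x + x**2 = x**2 + j*x)
(o(28) + Y(-17, M)) - 776 = (9 + 44*(-17 + 44)) - 776 = (9 + 44*27) - 776 = (9 + 1188) - 776 = 1197 - 776 = 421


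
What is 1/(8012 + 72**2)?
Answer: 1/13196 ≈ 7.5781e-5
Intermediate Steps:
1/(8012 + 72**2) = 1/(8012 + 5184) = 1/13196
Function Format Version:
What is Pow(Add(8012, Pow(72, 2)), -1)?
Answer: Rational(1, 13196) ≈ 7.5781e-5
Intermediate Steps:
Pow(Add(8012, Pow(72, 2)), -1) = Pow(Add(8012, 5184), -1) = Pow(13196, -1) = Rational(1, 13196)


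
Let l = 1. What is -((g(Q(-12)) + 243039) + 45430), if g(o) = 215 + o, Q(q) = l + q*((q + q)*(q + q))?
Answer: -281773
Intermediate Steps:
Q(q) = 1 + 4*q³ (Q(q) = 1 + q*((q + q)*(q + q)) = 1 + q*((2*q)*(2*q)) = 1 + q*(4*q²) = 1 + 4*q³)
-((g(Q(-12)) + 243039) + 45430) = -(((215 + (1 + 4*(-12)³)) + 243039) + 45430) = -(((215 + (1 + 4*(-1728))) + 243039) + 45430) = -(((215 + (1 - 6912)) + 243039) + 45430) = -(((215 - 6911) + 243039) + 45430) = -((-6696 + 243039) + 45430) = -(236343 + 45430) = -1*281773 = -281773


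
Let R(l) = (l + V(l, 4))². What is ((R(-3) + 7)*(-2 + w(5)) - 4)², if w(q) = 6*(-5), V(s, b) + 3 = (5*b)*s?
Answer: 19493744400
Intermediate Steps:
V(s, b) = -3 + 5*b*s (V(s, b) = -3 + (5*b)*s = -3 + 5*b*s)
w(q) = -30
R(l) = (-3 + 21*l)² (R(l) = (l + (-3 + 5*4*l))² = (l + (-3 + 20*l))² = (-3 + 21*l)²)
((R(-3) + 7)*(-2 + w(5)) - 4)² = ((9*(-1 + 7*(-3))² + 7)*(-2 - 30) - 4)² = ((9*(-1 - 21)² + 7)*(-32) - 4)² = ((9*(-22)² + 7)*(-32) - 4)² = ((9*484 + 7)*(-32) - 4)² = ((4356 + 7)*(-32) - 4)² = (4363*(-32) - 4)² = (-139616 - 4)² = (-139620)² = 19493744400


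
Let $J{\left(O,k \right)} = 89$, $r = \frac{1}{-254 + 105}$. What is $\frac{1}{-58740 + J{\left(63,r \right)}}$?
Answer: $- \frac{1}{58651} \approx -1.705 \cdot 10^{-5}$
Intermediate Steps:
$r = - \frac{1}{149}$ ($r = \frac{1}{-149} = - \frac{1}{149} \approx -0.0067114$)
$\frac{1}{-58740 + J{\left(63,r \right)}} = \frac{1}{-58740 + 89} = \frac{1}{-58651} = - \frac{1}{58651}$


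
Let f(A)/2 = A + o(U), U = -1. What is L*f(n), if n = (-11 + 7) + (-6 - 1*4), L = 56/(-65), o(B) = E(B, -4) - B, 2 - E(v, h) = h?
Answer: 784/65 ≈ 12.062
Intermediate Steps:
E(v, h) = 2 - h
o(B) = 6 - B (o(B) = (2 - 1*(-4)) - B = (2 + 4) - B = 6 - B)
L = -56/65 (L = 56*(-1/65) = -56/65 ≈ -0.86154)
n = -14 (n = -4 + (-6 - 4) = -4 - 10 = -14)
f(A) = 14 + 2*A (f(A) = 2*(A + (6 - 1*(-1))) = 2*(A + (6 + 1)) = 2*(A + 7) = 2*(7 + A) = 14 + 2*A)
L*f(n) = -56*(14 + 2*(-14))/65 = -56*(14 - 28)/65 = -56/65*(-14) = 784/65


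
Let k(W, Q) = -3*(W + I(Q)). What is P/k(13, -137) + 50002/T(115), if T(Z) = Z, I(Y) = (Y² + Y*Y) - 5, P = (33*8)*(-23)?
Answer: 40817562/93865 ≈ 434.85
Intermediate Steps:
P = -6072 (P = 264*(-23) = -6072)
I(Y) = -5 + 2*Y² (I(Y) = (Y² + Y²) - 5 = 2*Y² - 5 = -5 + 2*Y²)
k(W, Q) = 15 - 6*Q² - 3*W (k(W, Q) = -3*(W + (-5 + 2*Q²)) = -3*(-5 + W + 2*Q²) = 15 - 6*Q² - 3*W)
P/k(13, -137) + 50002/T(115) = -6072/(15 - 6*(-137)² - 3*13) + 50002/115 = -6072/(15 - 6*18769 - 39) + 50002*(1/115) = -6072/(15 - 112614 - 39) + 2174/5 = -6072/(-112638) + 2174/5 = -6072*(-1/112638) + 2174/5 = 1012/18773 + 2174/5 = 40817562/93865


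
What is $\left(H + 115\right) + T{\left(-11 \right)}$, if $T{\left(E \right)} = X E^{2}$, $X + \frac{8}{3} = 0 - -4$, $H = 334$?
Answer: $\frac{1831}{3} \approx 610.33$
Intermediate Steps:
$X = \frac{4}{3}$ ($X = - \frac{8}{3} + \left(0 - -4\right) = - \frac{8}{3} + \left(0 + 4\right) = - \frac{8}{3} + 4 = \frac{4}{3} \approx 1.3333$)
$T{\left(E \right)} = \frac{4 E^{2}}{3}$
$\left(H + 115\right) + T{\left(-11 \right)} = \left(334 + 115\right) + \frac{4 \left(-11\right)^{2}}{3} = 449 + \frac{4}{3} \cdot 121 = 449 + \frac{484}{3} = \frac{1831}{3}$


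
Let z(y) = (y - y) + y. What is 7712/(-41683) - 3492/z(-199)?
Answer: 144022348/8294917 ≈ 17.363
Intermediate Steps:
z(y) = y (z(y) = 0 + y = y)
7712/(-41683) - 3492/z(-199) = 7712/(-41683) - 3492/(-199) = 7712*(-1/41683) - 3492*(-1/199) = -7712/41683 + 3492/199 = 144022348/8294917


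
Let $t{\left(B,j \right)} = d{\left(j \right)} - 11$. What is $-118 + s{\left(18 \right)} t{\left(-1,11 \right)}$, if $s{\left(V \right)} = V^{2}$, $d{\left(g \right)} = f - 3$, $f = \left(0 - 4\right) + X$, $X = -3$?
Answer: $-6922$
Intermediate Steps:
$f = -7$ ($f = \left(0 - 4\right) - 3 = -4 - 3 = -7$)
$d{\left(g \right)} = -10$ ($d{\left(g \right)} = -7 - 3 = -10$)
$t{\left(B,j \right)} = -21$ ($t{\left(B,j \right)} = -10 - 11 = -21$)
$-118 + s{\left(18 \right)} t{\left(-1,11 \right)} = -118 + 18^{2} \left(-21\right) = -118 + 324 \left(-21\right) = -118 - 6804 = -6922$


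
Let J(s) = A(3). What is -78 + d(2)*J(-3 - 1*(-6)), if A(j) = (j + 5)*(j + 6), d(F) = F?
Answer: 66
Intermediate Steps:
A(j) = (5 + j)*(6 + j)
J(s) = 72 (J(s) = 30 + 3² + 11*3 = 30 + 9 + 33 = 72)
-78 + d(2)*J(-3 - 1*(-6)) = -78 + 2*72 = -78 + 144 = 66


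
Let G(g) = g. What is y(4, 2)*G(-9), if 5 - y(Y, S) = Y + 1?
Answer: 0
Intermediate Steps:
y(Y, S) = 4 - Y (y(Y, S) = 5 - (Y + 1) = 5 - (1 + Y) = 5 + (-1 - Y) = 4 - Y)
y(4, 2)*G(-9) = (4 - 1*4)*(-9) = (4 - 4)*(-9) = 0*(-9) = 0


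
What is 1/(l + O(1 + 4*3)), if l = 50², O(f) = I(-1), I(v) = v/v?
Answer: 1/2501 ≈ 0.00039984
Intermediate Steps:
I(v) = 1
O(f) = 1
l = 2500
1/(l + O(1 + 4*3)) = 1/(2500 + 1) = 1/2501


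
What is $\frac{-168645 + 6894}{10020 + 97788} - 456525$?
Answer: $- \frac{16405736317}{35936} \approx -4.5653 \cdot 10^{5}$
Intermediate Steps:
$\frac{-168645 + 6894}{10020 + 97788} - 456525 = - \frac{161751}{107808} - 456525 = \left(-161751\right) \frac{1}{107808} - 456525 = - \frac{53917}{35936} - 456525 = - \frac{16405736317}{35936}$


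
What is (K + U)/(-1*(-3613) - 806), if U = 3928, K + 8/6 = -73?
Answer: 11561/8421 ≈ 1.3729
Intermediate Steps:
K = -223/3 (K = -4/3 - 73 = -223/3 ≈ -74.333)
(K + U)/(-1*(-3613) - 806) = (-223/3 + 3928)/(-1*(-3613) - 806) = 11561/(3*(3613 - 806)) = (11561/3)/2807 = (11561/3)*(1/2807) = 11561/8421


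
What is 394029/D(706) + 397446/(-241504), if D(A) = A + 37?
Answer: 47432138619/89718736 ≈ 528.68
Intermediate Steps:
D(A) = 37 + A
394029/D(706) + 397446/(-241504) = 394029/(37 + 706) + 397446/(-241504) = 394029/743 + 397446*(-1/241504) = 394029*(1/743) - 198723/120752 = 394029/743 - 198723/120752 = 47432138619/89718736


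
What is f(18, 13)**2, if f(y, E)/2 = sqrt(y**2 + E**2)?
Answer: 1972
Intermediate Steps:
f(y, E) = 2*sqrt(E**2 + y**2) (f(y, E) = 2*sqrt(y**2 + E**2) = 2*sqrt(E**2 + y**2))
f(18, 13)**2 = (2*sqrt(13**2 + 18**2))**2 = (2*sqrt(169 + 324))**2 = (2*sqrt(493))**2 = 1972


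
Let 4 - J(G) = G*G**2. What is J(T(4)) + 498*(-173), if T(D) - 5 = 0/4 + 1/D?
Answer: -5522861/64 ≈ -86295.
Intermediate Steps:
T(D) = 5 + 1/D (T(D) = 5 + (0/4 + 1/D) = 5 + (0*(1/4) + 1/D) = 5 + (0 + 1/D) = 5 + 1/D)
J(G) = 4 - G**3 (J(G) = 4 - G*G**2 = 4 - G**3)
J(T(4)) + 498*(-173) = (4 - (5 + 1/4)**3) + 498*(-173) = (4 - (5 + 1/4)**3) - 86154 = (4 - (21/4)**3) - 86154 = (4 - 1*9261/64) - 86154 = (4 - 9261/64) - 86154 = -9005/64 - 86154 = -5522861/64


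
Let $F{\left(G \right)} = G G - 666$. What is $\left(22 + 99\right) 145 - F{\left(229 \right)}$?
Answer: $-34230$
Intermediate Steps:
$F{\left(G \right)} = -666 + G^{2}$ ($F{\left(G \right)} = G^{2} - 666 = -666 + G^{2}$)
$\left(22 + 99\right) 145 - F{\left(229 \right)} = \left(22 + 99\right) 145 - \left(-666 + 229^{2}\right) = 121 \cdot 145 - \left(-666 + 52441\right) = 17545 - 51775 = -34230$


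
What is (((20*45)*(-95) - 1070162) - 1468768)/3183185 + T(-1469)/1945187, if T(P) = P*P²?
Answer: -2019188754827315/1238378016119 ≈ -1630.5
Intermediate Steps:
T(P) = P³
(((20*45)*(-95) - 1070162) - 1468768)/3183185 + T(-1469)/1945187 = (((20*45)*(-95) - 1070162) - 1468768)/3183185 + (-1469)³/1945187 = ((900*(-95) - 1070162) - 1468768)*(1/3183185) - 3170044709*1/1945187 = ((-85500 - 1070162) - 1468768)*(1/3183185) - 3170044709/1945187 = (-1155662 - 1468768)*(1/3183185) - 3170044709/1945187 = -2624430*1/3183185 - 3170044709/1945187 = -524886/636637 - 3170044709/1945187 = -2019188754827315/1238378016119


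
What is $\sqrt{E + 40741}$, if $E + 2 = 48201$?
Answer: $2 \sqrt{22235} \approx 298.23$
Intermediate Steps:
$E = 48199$ ($E = -2 + 48201 = 48199$)
$\sqrt{E + 40741} = \sqrt{48199 + 40741} = \sqrt{88940} = 2 \sqrt{22235}$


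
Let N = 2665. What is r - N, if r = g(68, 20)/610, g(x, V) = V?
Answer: -162563/61 ≈ -2665.0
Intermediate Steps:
r = 2/61 (r = 20/610 = 20*(1/610) = 2/61 ≈ 0.032787)
r - N = 2/61 - 1*2665 = 2/61 - 2665 = -162563/61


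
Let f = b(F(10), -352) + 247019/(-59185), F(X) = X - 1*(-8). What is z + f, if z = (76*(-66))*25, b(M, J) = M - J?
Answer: -389481451/3115 ≈ -1.2503e+5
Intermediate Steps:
F(X) = 8 + X (F(X) = X + 8 = 8 + X)
z = -125400 (z = -5016*25 = -125400)
f = 1139549/3115 (f = ((8 + 10) - 1*(-352)) + 247019/(-59185) = (18 + 352) + 247019*(-1/59185) = 370 - 13001/3115 = 1139549/3115 ≈ 365.83)
z + f = -125400 + 1139549/3115 = -389481451/3115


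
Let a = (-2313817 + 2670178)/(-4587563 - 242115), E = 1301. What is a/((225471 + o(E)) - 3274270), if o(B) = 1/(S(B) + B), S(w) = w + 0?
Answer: 154541887/6385619136260161 ≈ 2.4202e-8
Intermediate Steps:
S(w) = w
o(B) = 1/(2*B) (o(B) = 1/(B + B) = 1/(2*B))
a = -356361/4829678 (a = 356361/(-4829678) = 356361*(-1/4829678) = -356361/4829678 ≈ -0.073786)
a/((225471 + o(E)) - 3274270) = -356361/(4829678*((225471 + (½)/1301) - 3274270)) = -356361/(4829678*((225471 + (½)*(1/1301)) - 3274270)) = -356361/(4829678*((225471 + 1/2602) - 3274270)) = -356361/(4829678*(586675543/2602 - 3274270)) = -356361/(4829678*(-7932974997/2602)) = -356361/4829678*(-2602/7932974997) = 154541887/6385619136260161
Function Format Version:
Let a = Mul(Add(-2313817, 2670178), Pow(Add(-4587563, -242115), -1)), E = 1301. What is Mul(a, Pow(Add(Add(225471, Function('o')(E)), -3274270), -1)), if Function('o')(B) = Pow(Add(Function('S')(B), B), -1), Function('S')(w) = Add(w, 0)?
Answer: Rational(154541887, 6385619136260161) ≈ 2.4202e-8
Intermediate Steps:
Function('S')(w) = w
Function('o')(B) = Mul(Rational(1, 2), Pow(B, -1)) (Function('o')(B) = Pow(Add(B, B), -1) = Pow(Mul(2, B), -1) = Mul(Rational(1, 2), Pow(B, -1)))
a = Rational(-356361, 4829678) (a = Mul(356361, Pow(-4829678, -1)) = Mul(356361, Rational(-1, 4829678)) = Rational(-356361, 4829678) ≈ -0.073786)
Mul(a, Pow(Add(Add(225471, Function('o')(E)), -3274270), -1)) = Mul(Rational(-356361, 4829678), Pow(Add(Add(225471, Mul(Rational(1, 2), Pow(1301, -1))), -3274270), -1)) = Mul(Rational(-356361, 4829678), Pow(Add(Add(225471, Mul(Rational(1, 2), Rational(1, 1301))), -3274270), -1)) = Mul(Rational(-356361, 4829678), Pow(Add(Add(225471, Rational(1, 2602)), -3274270), -1)) = Mul(Rational(-356361, 4829678), Pow(Add(Rational(586675543, 2602), -3274270), -1)) = Mul(Rational(-356361, 4829678), Pow(Rational(-7932974997, 2602), -1)) = Mul(Rational(-356361, 4829678), Rational(-2602, 7932974997)) = Rational(154541887, 6385619136260161)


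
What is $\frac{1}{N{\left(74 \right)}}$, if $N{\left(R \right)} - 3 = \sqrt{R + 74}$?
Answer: $- \frac{3}{139} + \frac{2 \sqrt{37}}{139} \approx 0.065939$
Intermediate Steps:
$N{\left(R \right)} = 3 + \sqrt{74 + R}$ ($N{\left(R \right)} = 3 + \sqrt{R + 74} = 3 + \sqrt{74 + R}$)
$\frac{1}{N{\left(74 \right)}} = \frac{1}{3 + \sqrt{74 + 74}} = \frac{1}{3 + \sqrt{148}} = \frac{1}{3 + 2 \sqrt{37}}$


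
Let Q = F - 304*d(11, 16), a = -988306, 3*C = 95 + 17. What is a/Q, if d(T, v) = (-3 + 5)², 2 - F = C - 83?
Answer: 2964918/3505 ≈ 845.91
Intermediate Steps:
C = 112/3 (C = (95 + 17)/3 = (⅓)*112 = 112/3 ≈ 37.333)
F = 143/3 (F = 2 - (112/3 - 83) = 2 - 1*(-137/3) = 2 + 137/3 = 143/3 ≈ 47.667)
d(T, v) = 4 (d(T, v) = 2² = 4)
Q = -3505/3 (Q = 143/3 - 304*4 = 143/3 - 1216 = -3505/3 ≈ -1168.3)
a/Q = -988306/(-3505/3) = -988306*(-3/3505) = 2964918/3505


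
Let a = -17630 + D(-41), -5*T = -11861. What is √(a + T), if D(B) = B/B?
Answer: 6*I*√10595/5 ≈ 123.52*I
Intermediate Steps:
T = 11861/5 (T = -⅕*(-11861) = 11861/5 ≈ 2372.2)
D(B) = 1
a = -17629 (a = -17630 + 1 = -17629)
√(a + T) = √(-17629 + 11861/5) = √(-76284/5) = 6*I*√10595/5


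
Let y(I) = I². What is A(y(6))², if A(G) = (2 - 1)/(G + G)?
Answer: 1/5184 ≈ 0.00019290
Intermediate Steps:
A(G) = 1/(2*G)
A(y(6))² = (1/(2*(6²)))² = ((½)/36)² = ((½)*(1/36))² = (1/72)² = 1/5184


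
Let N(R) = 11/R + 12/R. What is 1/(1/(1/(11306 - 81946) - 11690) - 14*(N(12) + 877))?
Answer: -4954689606/60966630244069 ≈ -8.1269e-5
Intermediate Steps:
N(R) = 23/R
1/(1/(1/(11306 - 81946) - 11690) - 14*(N(12) + 877)) = 1/(1/(1/(11306 - 81946) - 11690) - 14*(23/12 + 877)) = 1/(1/(1/(-70640) - 11690) - 14*(23*(1/12) + 877)) = 1/(1/(-1/70640 - 11690) - 14*(23/12 + 877)) = 1/(1/(-825781601/70640) - 14*10547/12) = 1/(-70640/825781601 - 73829/6) = 1/(-60966630244069/4954689606) = -4954689606/60966630244069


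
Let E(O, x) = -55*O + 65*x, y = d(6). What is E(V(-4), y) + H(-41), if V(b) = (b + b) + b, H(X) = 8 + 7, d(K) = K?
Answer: 1065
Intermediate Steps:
y = 6
H(X) = 15
V(b) = 3*b (V(b) = 2*b + b = 3*b)
E(V(-4), y) + H(-41) = (-165*(-4) + 65*6) + 15 = (-55*(-12) + 390) + 15 = (660 + 390) + 15 = 1050 + 15 = 1065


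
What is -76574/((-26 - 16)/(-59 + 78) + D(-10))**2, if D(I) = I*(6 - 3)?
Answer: -13821607/187272 ≈ -73.805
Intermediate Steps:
D(I) = 3*I (D(I) = I*3 = 3*I)
-76574/((-26 - 16)/(-59 + 78) + D(-10))**2 = -76574/((-26 - 16)/(-59 + 78) + 3*(-10))**2 = -76574/(-42/19 - 30)**2 = -76574/((-612/19)**2) = -76574/374544/361 = -76574*361/374544 = -13821607/187272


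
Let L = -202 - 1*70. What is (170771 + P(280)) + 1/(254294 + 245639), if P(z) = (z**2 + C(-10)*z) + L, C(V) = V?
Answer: 123033011368/499933 ≈ 2.4610e+5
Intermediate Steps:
L = -272 (L = -202 - 70 = -272)
P(z) = -272 + z**2 - 10*z (P(z) = (z**2 - 10*z) - 272 = -272 + z**2 - 10*z)
(170771 + P(280)) + 1/(254294 + 245639) = (170771 + (-272 + 280**2 - 10*280)) + 1/(254294 + 245639) = (170771 + (-272 + 78400 - 2800)) + 1/499933 = (170771 + 75328) + 1/499933 = 246099 + 1/499933 = 123033011368/499933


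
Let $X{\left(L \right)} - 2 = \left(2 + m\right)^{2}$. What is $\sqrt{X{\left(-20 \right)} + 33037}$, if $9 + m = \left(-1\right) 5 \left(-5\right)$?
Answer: $3 \sqrt{3707} \approx 182.66$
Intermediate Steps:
$m = 16$ ($m = -9 + \left(-1\right) 5 \left(-5\right) = -9 - -25 = -9 + 25 = 16$)
$X{\left(L \right)} = 326$ ($X{\left(L \right)} = 2 + \left(2 + 16\right)^{2} = 2 + 18^{2} = 2 + 324 = 326$)
$\sqrt{X{\left(-20 \right)} + 33037} = \sqrt{326 + 33037} = \sqrt{33363} = 3 \sqrt{3707}$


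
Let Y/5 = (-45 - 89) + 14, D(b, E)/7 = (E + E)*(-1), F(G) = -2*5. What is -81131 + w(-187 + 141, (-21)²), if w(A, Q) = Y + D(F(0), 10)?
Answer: -81871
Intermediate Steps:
F(G) = -10
D(b, E) = -14*E (D(b, E) = 7*((E + E)*(-1)) = 7*((2*E)*(-1)) = 7*(-2*E) = -14*E)
Y = -600 (Y = 5*((-45 - 89) + 14) = 5*(-134 + 14) = 5*(-120) = -600)
w(A, Q) = -740 (w(A, Q) = -600 - 14*10 = -600 - 140 = -740)
-81131 + w(-187 + 141, (-21)²) = -81131 - 740 = -81871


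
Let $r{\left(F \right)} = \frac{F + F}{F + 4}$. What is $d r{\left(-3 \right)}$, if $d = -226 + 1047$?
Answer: $-4926$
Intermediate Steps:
$d = 821$
$r{\left(F \right)} = \frac{2 F}{4 + F}$
$d r{\left(-3 \right)} = 821 \cdot 2 \left(-3\right) \frac{1}{4 - 3} = 821 \cdot 2 \left(-3\right) 1^{-1} = 821 \cdot 2 \left(-3\right) 1 = 821 \left(-6\right) = -4926$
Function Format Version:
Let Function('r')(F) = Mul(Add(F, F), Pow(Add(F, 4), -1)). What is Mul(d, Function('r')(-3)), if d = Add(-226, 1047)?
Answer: -4926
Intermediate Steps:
d = 821
Function('r')(F) = Mul(2, F, Pow(Add(4, F), -1)) (Function('r')(F) = Mul(Mul(2, F), Pow(Add(4, F), -1)) = Mul(2, F, Pow(Add(4, F), -1)))
Mul(d, Function('r')(-3)) = Mul(821, Mul(2, -3, Pow(Add(4, -3), -1))) = Mul(821, Mul(2, -3, Pow(1, -1))) = Mul(821, Mul(2, -3, 1)) = Mul(821, -6) = -4926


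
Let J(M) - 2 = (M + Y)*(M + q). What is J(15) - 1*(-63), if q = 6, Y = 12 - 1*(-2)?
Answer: 674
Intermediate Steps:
Y = 14 (Y = 12 + 2 = 14)
J(M) = 2 + (6 + M)*(14 + M) (J(M) = 2 + (M + 14)*(M + 6) = 2 + (14 + M)*(6 + M) = 2 + (6 + M)*(14 + M))
J(15) - 1*(-63) = (86 + 15² + 20*15) - 1*(-63) = (86 + 225 + 300) + 63 = 611 + 63 = 674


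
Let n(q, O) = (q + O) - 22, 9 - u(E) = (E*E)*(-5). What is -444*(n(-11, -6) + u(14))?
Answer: -421800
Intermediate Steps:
u(E) = 9 + 5*E² (u(E) = 9 - E*E*(-5) = 9 - E²*(-5) = 9 - (-5)*E² = 9 + 5*E²)
n(q, O) = -22 + O + q (n(q, O) = (O + q) - 22 = -22 + O + q)
-444*(n(-11, -6) + u(14)) = -444*((-22 - 6 - 11) + (9 + 5*14²)) = -444*(-39 + (9 + 5*196)) = -444*(-39 + (9 + 980)) = -444*(-39 + 989) = -444*950 = -421800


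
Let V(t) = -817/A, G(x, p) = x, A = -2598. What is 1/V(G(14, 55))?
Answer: 2598/817 ≈ 3.1799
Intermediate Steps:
V(t) = 817/2598 (V(t) = -817/(-2598) = -817*(-1/2598) = 817/2598)
1/V(G(14, 55)) = 1/(817/2598) = 2598/817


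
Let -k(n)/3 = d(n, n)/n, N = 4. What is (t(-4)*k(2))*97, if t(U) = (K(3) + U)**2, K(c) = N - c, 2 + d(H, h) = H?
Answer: 0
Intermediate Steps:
d(H, h) = -2 + H
K(c) = 4 - c
t(U) = (1 + U)**2 (t(U) = ((4 - 1*3) + U)**2 = ((4 - 3) + U)**2 = (1 + U)**2)
k(n) = -3*(-2 + n)/n
(t(-4)*k(2))*97 = ((1 - 4)**2*(-3 + 6/2))*97 = ((-3)**2*(-3 + 6*(1/2)))*97 = (9*(-3 + 3))*97 = (9*0)*97 = 0*97 = 0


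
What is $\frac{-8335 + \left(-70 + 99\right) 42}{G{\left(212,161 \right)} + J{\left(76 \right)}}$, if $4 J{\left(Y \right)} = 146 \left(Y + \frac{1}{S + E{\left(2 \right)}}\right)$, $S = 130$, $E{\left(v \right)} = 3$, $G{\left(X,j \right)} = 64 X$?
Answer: $- \frac{1893122}{4347045} \approx -0.4355$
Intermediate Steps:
$J{\left(Y \right)} = \frac{73}{266} + \frac{73 Y}{2}$ ($J{\left(Y \right)} = \frac{146 \left(Y + \frac{1}{130 + 3}\right)}{4} = \frac{146 \left(Y + \frac{1}{133}\right)}{4} = \frac{146 \left(\frac{1}{133} + Y\right)}{4} = \frac{\frac{146}{133} + 146 Y}{4} = \frac{73}{266} + \frac{73 Y}{2}$)
$\frac{-8335 + \left(-70 + 99\right) 42}{G{\left(212,161 \right)} + J{\left(76 \right)}} = \frac{-8335 + \left(-70 + 99\right) 42}{64 \cdot 212 + \left(\frac{73}{266} + \frac{73}{2} \cdot 76\right)} = \frac{-8335 + 29 \cdot 42}{13568 + \left(\frac{73}{266} + 2774\right)} = \frac{-8335 + 1218}{13568 + \frac{737957}{266}} = - \frac{7117}{\frac{4347045}{266}} = \left(-7117\right) \frac{266}{4347045} = - \frac{1893122}{4347045}$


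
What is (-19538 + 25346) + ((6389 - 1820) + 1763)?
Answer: 12140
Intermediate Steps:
(-19538 + 25346) + ((6389 - 1820) + 1763) = 5808 + (4569 + 1763) = 5808 + 6332 = 12140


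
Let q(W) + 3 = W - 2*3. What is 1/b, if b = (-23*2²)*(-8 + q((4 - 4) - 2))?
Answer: 1/1748 ≈ 0.00057208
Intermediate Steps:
q(W) = -9 + W (q(W) = -3 + (W - 2*3) = -3 + (W - 6) = -3 + (-6 + W) = -9 + W)
b = 1748 (b = (-23*2²)*(-8 + (-9 + ((4 - 4) - 2))) = (-23*4)*(-8 + (-9 + (0 - 2))) = -92*(-8 + (-9 - 2)) = -92*(-8 - 11) = -92*(-19) = 1748)
1/b = 1/1748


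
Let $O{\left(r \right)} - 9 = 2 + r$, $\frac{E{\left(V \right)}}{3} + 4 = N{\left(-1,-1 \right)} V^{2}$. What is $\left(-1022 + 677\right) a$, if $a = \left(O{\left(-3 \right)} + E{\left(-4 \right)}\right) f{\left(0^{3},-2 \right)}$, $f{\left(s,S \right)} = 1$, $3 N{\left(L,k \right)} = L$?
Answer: $6900$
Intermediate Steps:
$N{\left(L,k \right)} = \frac{L}{3}$
$E{\left(V \right)} = -12 - V^{2}$ ($E{\left(V \right)} = -12 + 3 \cdot \frac{1}{3} \left(-1\right) V^{2} = -12 + 3 \left(- \frac{V^{2}}{3}\right) = -12 - V^{2}$)
$O{\left(r \right)} = 11 + r$ ($O{\left(r \right)} = 9 + \left(2 + r\right) = 11 + r$)
$a = -20$ ($a = \left(\left(11 - 3\right) - 28\right) 1 = \left(8 - 28\right) 1 = \left(-20\right) 1 = -20$)
$\left(-1022 + 677\right) a = \left(-1022 + 677\right) \left(-20\right) = \left(-345\right) \left(-20\right) = 6900$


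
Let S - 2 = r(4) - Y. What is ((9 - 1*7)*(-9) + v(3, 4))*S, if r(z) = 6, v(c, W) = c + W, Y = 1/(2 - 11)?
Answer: -803/9 ≈ -89.222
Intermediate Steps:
Y = -1/9 (Y = 1/(-9) = -1/9 ≈ -0.11111)
v(c, W) = W + c
S = 73/9 (S = 2 + (6 - 1*(-1/9)) = 2 + (6 + 1/9) = 2 + 55/9 = 73/9 ≈ 8.1111)
((9 - 1*7)*(-9) + v(3, 4))*S = ((9 - 1*7)*(-9) + (4 + 3))*(73/9) = ((9 - 7)*(-9) + 7)*(73/9) = (2*(-9) + 7)*(73/9) = (-18 + 7)*(73/9) = -11*73/9 = -803/9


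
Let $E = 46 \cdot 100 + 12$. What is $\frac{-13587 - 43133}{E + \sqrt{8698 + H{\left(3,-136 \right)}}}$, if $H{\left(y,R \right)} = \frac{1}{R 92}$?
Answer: $- \frac{3273047111680}{266028217153} + \frac{5672000 \sqrt{136167314}}{266028217153} \approx -12.055$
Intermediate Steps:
$H{\left(y,R \right)} = \frac{1}{92 R}$ ($H{\left(y,R \right)} = \frac{1}{R} \frac{1}{92} = \frac{1}{92 R}$)
$E = 4612$ ($E = 4600 + 12 = 4612$)
$\frac{-13587 - 43133}{E + \sqrt{8698 + H{\left(3,-136 \right)}}} = \frac{-13587 - 43133}{4612 + \sqrt{8698 + \frac{1}{92 \left(-136\right)}}} = - \frac{56720}{4612 + \sqrt{8698 + \frac{1}{92} \left(- \frac{1}{136}\right)}} = - \frac{56720}{4612 + \sqrt{8698 - \frac{1}{12512}}} = - \frac{56720}{4612 + \sqrt{\frac{108829375}{12512}}} = - \frac{56720}{4612 + \frac{25 \sqrt{136167314}}{3128}}$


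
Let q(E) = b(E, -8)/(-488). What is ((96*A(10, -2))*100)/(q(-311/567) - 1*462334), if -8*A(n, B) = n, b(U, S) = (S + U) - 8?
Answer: 3320352000/127925959081 ≈ 0.025955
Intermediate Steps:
b(U, S) = -8 + S + U
A(n, B) = -n/8
q(E) = 2/61 - E/488 (q(E) = (-8 - 8 + E)/(-488) = (-16 + E)*(-1/488) = 2/61 - E/488)
((96*A(10, -2))*100)/(q(-311/567) - 1*462334) = ((96*(-⅛*10))*100)/((2/61 - (-311)/(488*567)) - 1*462334) = ((96*(-5/4))*100)/((2/61 - (-311)/(488*567)) - 462334) = (-120*100)/((2/61 - 1/488*(-311/567)) - 462334) = -12000/((2/61 + 311/276696) - 462334) = -12000/(9383/276696 - 462334) = -12000/(-127925959081/276696) = -12000*(-276696/127925959081) = 3320352000/127925959081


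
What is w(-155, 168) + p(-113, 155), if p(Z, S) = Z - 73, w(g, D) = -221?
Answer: -407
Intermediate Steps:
p(Z, S) = -73 + Z
w(-155, 168) + p(-113, 155) = -221 + (-73 - 113) = -221 - 186 = -407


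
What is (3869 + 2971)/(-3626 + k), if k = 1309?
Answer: -6840/2317 ≈ -2.9521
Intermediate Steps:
(3869 + 2971)/(-3626 + k) = (3869 + 2971)/(-3626 + 1309) = 6840/(-2317) = 6840*(-1/2317) = -6840/2317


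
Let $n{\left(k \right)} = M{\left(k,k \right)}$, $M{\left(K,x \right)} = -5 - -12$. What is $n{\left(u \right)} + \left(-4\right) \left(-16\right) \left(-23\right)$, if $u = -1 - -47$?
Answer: $-1465$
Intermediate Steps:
$u = 46$ ($u = -1 + 47 = 46$)
$M{\left(K,x \right)} = 7$ ($M{\left(K,x \right)} = -5 + 12 = 7$)
$n{\left(k \right)} = 7$
$n{\left(u \right)} + \left(-4\right) \left(-16\right) \left(-23\right) = 7 + \left(-4\right) \left(-16\right) \left(-23\right) = 7 + 64 \left(-23\right) = 7 - 1472 = -1465$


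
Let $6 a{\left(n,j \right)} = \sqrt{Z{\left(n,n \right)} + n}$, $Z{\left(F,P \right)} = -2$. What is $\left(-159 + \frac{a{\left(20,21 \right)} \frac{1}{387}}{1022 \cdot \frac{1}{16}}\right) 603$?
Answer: $-95877 + \frac{268 \sqrt{2}}{21973} \approx -95877.0$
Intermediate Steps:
$a{\left(n,j \right)} = \frac{\sqrt{-2 + n}}{6}$
$\left(-159 + \frac{a{\left(20,21 \right)} \frac{1}{387}}{1022 \cdot \frac{1}{16}}\right) 603 = \left(-159 + \frac{\frac{\sqrt{-2 + 20}}{6} \cdot \frac{1}{387}}{1022 \cdot \frac{1}{16}}\right) 603 = \left(-159 + \frac{\frac{\sqrt{18}}{6} \cdot \frac{1}{387}}{1022 \cdot \frac{1}{16}}\right) 603 = \left(-159 + \frac{\frac{3 \sqrt{2}}{6} \cdot \frac{1}{387}}{\frac{511}{8}}\right) 603 = \left(-159 + \frac{\sqrt{2}}{2} \cdot \frac{1}{387} \cdot \frac{8}{511}\right) 603 = \left(-159 + \frac{\sqrt{2}}{774} \cdot \frac{8}{511}\right) 603 = \left(-159 + \frac{4 \sqrt{2}}{197757}\right) 603 = -95877 + \frac{268 \sqrt{2}}{21973}$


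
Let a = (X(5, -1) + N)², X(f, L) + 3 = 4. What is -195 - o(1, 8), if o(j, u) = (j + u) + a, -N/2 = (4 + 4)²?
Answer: -16333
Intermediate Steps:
X(f, L) = 1 (X(f, L) = -3 + 4 = 1)
N = -128 (N = -2*(4 + 4)² = -2*8² = -2*64 = -128)
a = 16129 (a = (1 - 128)² = (-127)² = 16129)
o(j, u) = 16129 + j + u (o(j, u) = (j + u) + 16129 = 16129 + j + u)
-195 - o(1, 8) = -195 - (16129 + 1 + 8) = -195 - 1*16138 = -195 - 16138 = -16333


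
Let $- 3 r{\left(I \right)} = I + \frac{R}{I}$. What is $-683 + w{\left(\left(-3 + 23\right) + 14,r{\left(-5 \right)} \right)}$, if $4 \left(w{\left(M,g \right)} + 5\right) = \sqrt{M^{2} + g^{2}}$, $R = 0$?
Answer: $-688 + \frac{\sqrt{10429}}{12} \approx -679.49$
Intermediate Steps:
$r{\left(I \right)} = - \frac{I}{3}$ ($r{\left(I \right)} = - \frac{I + \frac{0}{I}}{3} = - \frac{I + 0}{3} = - \frac{I}{3}$)
$w{\left(M,g \right)} = -5 + \frac{\sqrt{M^{2} + g^{2}}}{4}$
$-683 + w{\left(\left(-3 + 23\right) + 14,r{\left(-5 \right)} \right)} = -683 - \left(5 - \frac{\sqrt{\left(\left(-3 + 23\right) + 14\right)^{2} + \left(\left(- \frac{1}{3}\right) \left(-5\right)\right)^{2}}}{4}\right) = -683 - \left(5 - \frac{\sqrt{\left(20 + 14\right)^{2} + \left(\frac{5}{3}\right)^{2}}}{4}\right) = -683 - \left(5 - \frac{\sqrt{34^{2} + \frac{25}{9}}}{4}\right) = -683 - \left(5 - \frac{\sqrt{1156 + \frac{25}{9}}}{4}\right) = -683 - \left(5 - \frac{\sqrt{\frac{10429}{9}}}{4}\right) = -683 - \left(5 - \frac{\frac{1}{3} \sqrt{10429}}{4}\right) = -683 - \left(5 - \frac{\sqrt{10429}}{12}\right) = -688 + \frac{\sqrt{10429}}{12}$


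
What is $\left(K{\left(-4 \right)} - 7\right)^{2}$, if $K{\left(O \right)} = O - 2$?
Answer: $169$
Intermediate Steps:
$K{\left(O \right)} = -2 + O$ ($K{\left(O \right)} = O - 2 = -2 + O$)
$\left(K{\left(-4 \right)} - 7\right)^{2} = \left(\left(-2 - 4\right) - 7\right)^{2} = \left(-6 - 7\right)^{2} = \left(-13\right)^{2} = 169$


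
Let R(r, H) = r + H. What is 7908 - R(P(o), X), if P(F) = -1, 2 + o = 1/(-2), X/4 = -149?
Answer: 8505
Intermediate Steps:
X = -596 (X = 4*(-149) = -596)
o = -5/2 (o = -2 + 1/(-2) = -2 + 1*(-½) = -2 - ½ = -5/2 ≈ -2.5000)
R(r, H) = H + r
7908 - R(P(o), X) = 7908 - (-596 - 1) = 7908 - 1*(-597) = 7908 + 597 = 8505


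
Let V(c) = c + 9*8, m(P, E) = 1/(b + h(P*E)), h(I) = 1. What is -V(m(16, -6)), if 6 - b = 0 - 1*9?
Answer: -1153/16 ≈ -72.063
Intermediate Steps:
b = 15 (b = 6 - (0 - 1*9) = 6 - (0 - 9) = 6 - 1*(-9) = 6 + 9 = 15)
m(P, E) = 1/16 (m(P, E) = 1/(15 + 1) = 1/16)
V(c) = 72 + c (V(c) = c + 72 = 72 + c)
-V(m(16, -6)) = -(72 + 1/16) = -1*1153/16 = -1153/16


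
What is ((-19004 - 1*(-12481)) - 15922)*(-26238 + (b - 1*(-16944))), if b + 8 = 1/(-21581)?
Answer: 4505754362035/21581 ≈ 2.0878e+8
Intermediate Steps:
b = -172649/21581 (b = -8 + 1/(-21581) = -8 - 1/21581 = -172649/21581 ≈ -8.0000)
((-19004 - 1*(-12481)) - 15922)*(-26238 + (b - 1*(-16944))) = ((-19004 - 1*(-12481)) - 15922)*(-26238 + (-172649/21581 - 1*(-16944))) = ((-19004 + 12481) - 15922)*(-26238 + (-172649/21581 + 16944)) = (-6523 - 15922)*(-26238 + 365495815/21581) = -22445*(-200746463/21581) = 4505754362035/21581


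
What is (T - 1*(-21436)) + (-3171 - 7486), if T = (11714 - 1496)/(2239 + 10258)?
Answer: 134715381/12497 ≈ 10780.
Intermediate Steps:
T = 10218/12497 ≈ 0.81764
(T - 1*(-21436)) + (-3171 - 7486) = (10218/12497 - 1*(-21436)) + (-3171 - 7486) = (10218/12497 + 21436) - 10657 = 267895910/12497 - 10657 = 134715381/12497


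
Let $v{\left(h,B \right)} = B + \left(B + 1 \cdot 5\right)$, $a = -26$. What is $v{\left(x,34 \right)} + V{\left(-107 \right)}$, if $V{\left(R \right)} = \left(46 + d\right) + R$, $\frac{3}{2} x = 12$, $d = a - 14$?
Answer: $-28$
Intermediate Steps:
$d = -40$ ($d = -26 - 14 = -40$)
$x = 8$ ($x = \frac{2}{3} \cdot 12 = 8$)
$v{\left(h,B \right)} = 5 + 2 B$ ($v{\left(h,B \right)} = B + \left(B + 5\right) = B + \left(5 + B\right) = 5 + 2 B$)
$V{\left(R \right)} = 6 + R$ ($V{\left(R \right)} = \left(46 - 40\right) + R = 6 + R$)
$v{\left(x,34 \right)} + V{\left(-107 \right)} = \left(5 + 2 \cdot 34\right) + \left(6 - 107\right) = \left(5 + 68\right) - 101 = 73 - 101 = -28$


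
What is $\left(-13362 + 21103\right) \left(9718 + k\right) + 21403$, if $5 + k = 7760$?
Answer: $135279896$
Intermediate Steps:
$k = 7755$ ($k = -5 + 7760 = 7755$)
$\left(-13362 + 21103\right) \left(9718 + k\right) + 21403 = \left(-13362 + 21103\right) \left(9718 + 7755\right) + 21403 = 7741 \cdot 17473 + 21403 = 135258493 + 21403 = 135279896$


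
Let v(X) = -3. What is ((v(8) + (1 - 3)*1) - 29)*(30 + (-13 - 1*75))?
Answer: 1972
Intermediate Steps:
((v(8) + (1 - 3)*1) - 29)*(30 + (-13 - 1*75)) = ((-3 + (1 - 3)*1) - 29)*(30 + (-13 - 1*75)) = ((-3 - 2*1) - 29)*(30 + (-13 - 75)) = ((-3 - 2) - 29)*(30 - 88) = (-5 - 29)*(-58) = -34*(-58) = 1972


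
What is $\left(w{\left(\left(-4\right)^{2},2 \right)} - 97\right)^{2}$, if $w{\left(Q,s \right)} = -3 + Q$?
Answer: $7056$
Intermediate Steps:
$\left(w{\left(\left(-4\right)^{2},2 \right)} - 97\right)^{2} = \left(\left(-3 + \left(-4\right)^{2}\right) - 97\right)^{2} = \left(\left(-3 + 16\right) - 97\right)^{2} = \left(13 - 97\right)^{2} = \left(-84\right)^{2} = 7056$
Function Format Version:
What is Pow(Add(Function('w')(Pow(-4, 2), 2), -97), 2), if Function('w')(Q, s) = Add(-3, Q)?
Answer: 7056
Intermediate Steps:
Pow(Add(Function('w')(Pow(-4, 2), 2), -97), 2) = Pow(Add(Add(-3, Pow(-4, 2)), -97), 2) = Pow(Add(Add(-3, 16), -97), 2) = Pow(Add(13, -97), 2) = Pow(-84, 2) = 7056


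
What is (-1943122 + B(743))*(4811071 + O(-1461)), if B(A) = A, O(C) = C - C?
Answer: -9344923277909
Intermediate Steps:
O(C) = 0
(-1943122 + B(743))*(4811071 + O(-1461)) = (-1943122 + 743)*(4811071 + 0) = -1942379*4811071 = -9344923277909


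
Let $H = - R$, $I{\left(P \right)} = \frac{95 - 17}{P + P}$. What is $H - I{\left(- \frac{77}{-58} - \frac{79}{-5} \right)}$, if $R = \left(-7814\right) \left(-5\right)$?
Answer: $- \frac{194072000}{4967} \approx -39072.0$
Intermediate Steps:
$I{\left(P \right)} = \frac{39}{P}$ ($I{\left(P \right)} = \frac{78}{2 P} = 78 \frac{1}{2 P} = \frac{39}{P}$)
$R = 39070$
$H = -39070$ ($H = \left(-1\right) 39070 = -39070$)
$H - I{\left(- \frac{77}{-58} - \frac{79}{-5} \right)} = -39070 - \frac{39}{- \frac{77}{-58} - \frac{79}{-5}} = -39070 - \frac{39}{\left(-77\right) \left(- \frac{1}{58}\right) - - \frac{79}{5}} = -39070 - \frac{39}{\frac{77}{58} + \frac{79}{5}} = -39070 - \frac{39}{\frac{4967}{290}} = -39070 - 39 \cdot \frac{290}{4967} = -39070 - \frac{11310}{4967} = - \frac{194072000}{4967}$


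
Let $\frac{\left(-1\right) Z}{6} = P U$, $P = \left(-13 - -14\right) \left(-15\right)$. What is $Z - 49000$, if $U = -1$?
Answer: $-49090$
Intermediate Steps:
$P = -15$ ($P = \left(-13 + 14\right) \left(-15\right) = 1 \left(-15\right) = -15$)
$Z = -90$ ($Z = - 6 \left(\left(-15\right) \left(-1\right)\right) = \left(-6\right) 15 = -90$)
$Z - 49000 = -90 - 49000 = -49090$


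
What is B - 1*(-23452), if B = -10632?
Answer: 12820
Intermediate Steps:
B - 1*(-23452) = -10632 - 1*(-23452) = -10632 + 23452 = 12820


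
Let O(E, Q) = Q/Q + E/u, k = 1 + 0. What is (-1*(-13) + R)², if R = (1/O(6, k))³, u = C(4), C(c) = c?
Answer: 2666689/15625 ≈ 170.67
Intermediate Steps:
u = 4
k = 1
O(E, Q) = 1 + E/4 (O(E, Q) = Q/Q + E/4 = 1 + E*(¼) = 1 + E/4)
R = 8/125 (R = (1/(1 + (¼)*6))³ = (1/(1 + 3/2))³ = (1/(5/2))³ = (⅖)³ = 8/125 ≈ 0.064000)
(-1*(-13) + R)² = (-1*(-13) + 8/125)² = (13 + 8/125)² = (1633/125)² = 2666689/15625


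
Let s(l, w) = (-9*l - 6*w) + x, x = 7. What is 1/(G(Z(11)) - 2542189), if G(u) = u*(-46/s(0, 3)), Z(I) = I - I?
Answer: -1/2542189 ≈ -3.9336e-7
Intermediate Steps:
Z(I) = 0
s(l, w) = 7 - 9*l - 6*w (s(l, w) = (-9*l - 6*w) + 7 = 7 - 9*l - 6*w)
G(u) = 46*u/11 (G(u) = u*(-46/(7 - 9*0 - 6*3)) = u*(-46/(7 + 0 - 18)) = u*(-46/(-11)) = u*(-46*(-1/11)) = u*(46/11) = 46*u/11)
1/(G(Z(11)) - 2542189) = 1/((46/11)*0 - 2542189) = 1/(0 - 2542189) = 1/(-2542189) = -1/2542189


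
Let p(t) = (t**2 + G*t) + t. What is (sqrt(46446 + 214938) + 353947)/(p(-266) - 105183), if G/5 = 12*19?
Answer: -353947/337933 - 2*sqrt(65346)/337933 ≈ -1.0489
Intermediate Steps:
G = 1140 (G = 5*(12*19) = 5*228 = 1140)
p(t) = t**2 + 1141*t (p(t) = (t**2 + 1140*t) + t = t**2 + 1141*t)
(sqrt(46446 + 214938) + 353947)/(p(-266) - 105183) = (sqrt(46446 + 214938) + 353947)/(-266*(1141 - 266) - 105183) = (sqrt(261384) + 353947)/(-266*875 - 105183) = (2*sqrt(65346) + 353947)/(-232750 - 105183) = (353947 + 2*sqrt(65346))/(-337933) = (353947 + 2*sqrt(65346))*(-1/337933) = -353947/337933 - 2*sqrt(65346)/337933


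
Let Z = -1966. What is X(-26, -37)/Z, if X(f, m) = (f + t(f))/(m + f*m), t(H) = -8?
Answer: 17/909275 ≈ 1.8696e-5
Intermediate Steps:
X(f, m) = (-8 + f)/(m + f*m) (X(f, m) = (f - 8)/(m + f*m) = (-8 + f)/(m + f*m))
X(-26, -37)/Z = ((-8 - 26)/((-37)*(1 - 26)))/(-1966) = -1/37*(-34)/(-25)*(-1/1966) = -1/37*(-1/25)*(-34)*(-1/1966) = -34/925*(-1/1966) = 17/909275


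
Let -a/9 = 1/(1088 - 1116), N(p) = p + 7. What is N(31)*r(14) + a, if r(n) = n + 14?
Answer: 29801/28 ≈ 1064.3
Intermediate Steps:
N(p) = 7 + p
r(n) = 14 + n
a = 9/28 (a = -9/(1088 - 1116) = -9/(-28) = -9*(-1/28) = 9/28 ≈ 0.32143)
N(31)*r(14) + a = (7 + 31)*(14 + 14) + 9/28 = 38*28 + 9/28 = 1064 + 9/28 = 29801/28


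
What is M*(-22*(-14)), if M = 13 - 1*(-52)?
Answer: 20020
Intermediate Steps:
M = 65 (M = 13 + 52 = 65)
M*(-22*(-14)) = 65*(-22*(-14)) = 65*308 = 20020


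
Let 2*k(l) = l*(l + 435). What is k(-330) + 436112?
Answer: 418787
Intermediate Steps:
k(l) = l*(435 + l)/2 (k(l) = (l*(l + 435))/2 = (l*(435 + l))/2 = l*(435 + l)/2)
k(-330) + 436112 = (½)*(-330)*(435 - 330) + 436112 = (½)*(-330)*105 + 436112 = -17325 + 436112 = 418787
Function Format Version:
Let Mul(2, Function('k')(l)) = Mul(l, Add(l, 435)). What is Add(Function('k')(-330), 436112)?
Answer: 418787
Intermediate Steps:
Function('k')(l) = Mul(Rational(1, 2), l, Add(435, l)) (Function('k')(l) = Mul(Rational(1, 2), Mul(l, Add(l, 435))) = Mul(Rational(1, 2), Mul(l, Add(435, l))) = Mul(Rational(1, 2), l, Add(435, l)))
Add(Function('k')(-330), 436112) = Add(Mul(Rational(1, 2), -330, Add(435, -330)), 436112) = Add(Mul(Rational(1, 2), -330, 105), 436112) = Add(-17325, 436112) = 418787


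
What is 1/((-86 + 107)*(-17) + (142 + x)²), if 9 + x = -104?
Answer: 1/484 ≈ 0.0020661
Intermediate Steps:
x = -113 (x = -9 - 104 = -113)
1/((-86 + 107)*(-17) + (142 + x)²) = 1/((-86 + 107)*(-17) + (142 - 113)²) = 1/(21*(-17) + 29²) = 1/(-357 + 841) = 1/484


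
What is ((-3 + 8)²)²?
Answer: 625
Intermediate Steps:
((-3 + 8)²)² = (5²)² = 25² = 625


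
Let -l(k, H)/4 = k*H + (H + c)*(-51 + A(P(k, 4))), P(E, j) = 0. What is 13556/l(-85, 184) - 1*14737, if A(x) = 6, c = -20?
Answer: -339242351/23020 ≈ -14737.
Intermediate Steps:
l(k, H) = -3600 + 180*H - 4*H*k (l(k, H) = -4*(k*H + (H - 20)*(-51 + 6)) = -4*(H*k + (-20 + H)*(-45)) = -4*(H*k + (900 - 45*H)) = -4*(900 - 45*H + H*k) = -3600 + 180*H - 4*H*k)
13556/l(-85, 184) - 1*14737 = 13556/(-3600 + 180*184 - 4*184*(-85)) - 1*14737 = 13556/(-3600 + 33120 + 62560) - 14737 = 13556/92080 - 14737 = 13556*(1/92080) - 14737 = 3389/23020 - 14737 = -339242351/23020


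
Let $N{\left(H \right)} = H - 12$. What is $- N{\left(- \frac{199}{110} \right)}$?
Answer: $\frac{1519}{110} \approx 13.809$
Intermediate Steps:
$N{\left(H \right)} = -12 + H$ ($N{\left(H \right)} = H - 12 = -12 + H$)
$- N{\left(- \frac{199}{110} \right)} = - (-12 - \frac{199}{110}) = \left(-1\right) \left(- \frac{1519}{110}\right) = \frac{1519}{110}$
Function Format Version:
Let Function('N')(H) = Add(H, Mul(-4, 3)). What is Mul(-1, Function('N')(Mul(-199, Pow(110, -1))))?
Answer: Rational(1519, 110) ≈ 13.809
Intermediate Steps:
Function('N')(H) = Add(-12, H) (Function('N')(H) = Add(H, -12) = Add(-12, H))
Mul(-1, Function('N')(Mul(-199, Pow(110, -1)))) = Mul(-1, Add(-12, Mul(-199, Pow(110, -1)))) = Mul(-1, Add(-12, Mul(-199, Rational(1, 110)))) = Mul(-1, Add(-12, Rational(-199, 110))) = Mul(-1, Rational(-1519, 110)) = Rational(1519, 110)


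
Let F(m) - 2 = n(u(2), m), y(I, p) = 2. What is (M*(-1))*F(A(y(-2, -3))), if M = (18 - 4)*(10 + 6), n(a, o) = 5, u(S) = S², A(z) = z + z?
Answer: -1568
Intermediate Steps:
A(z) = 2*z
F(m) = 7 (F(m) = 2 + 5 = 7)
M = 224 (M = 14*16 = 224)
(M*(-1))*F(A(y(-2, -3))) = (224*(-1))*7 = -224*7 = -1568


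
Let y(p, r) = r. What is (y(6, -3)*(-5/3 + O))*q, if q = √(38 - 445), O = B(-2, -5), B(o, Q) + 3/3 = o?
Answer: 14*I*√407 ≈ 282.44*I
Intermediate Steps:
B(o, Q) = -1 + o
O = -3 (O = -1 - 2 = -3)
q = I*√407 (q = √(-407) = I*√407 ≈ 20.174*I)
(y(6, -3)*(-5/3 + O))*q = (-3*(-5/3 - 3))*(I*√407) = (-3*(-14/3))*(I*√407) = 14*(I*√407) = 14*I*√407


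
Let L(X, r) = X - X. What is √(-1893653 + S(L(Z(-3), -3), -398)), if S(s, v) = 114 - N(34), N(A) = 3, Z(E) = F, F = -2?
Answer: I*√1893542 ≈ 1376.1*I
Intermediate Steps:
Z(E) = -2
L(X, r) = 0
S(s, v) = 111 (S(s, v) = 114 - 1*3 = 114 - 3 = 111)
√(-1893653 + S(L(Z(-3), -3), -398)) = √(-1893653 + 111) = √(-1893542) = I*√1893542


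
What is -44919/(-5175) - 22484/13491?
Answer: 2365447/337275 ≈ 7.0134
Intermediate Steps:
-44919/(-5175) - 22484/13491 = -44919*(-1/5175) - 22484*1/13491 = 217/25 - 22484/13491 = 2365447/337275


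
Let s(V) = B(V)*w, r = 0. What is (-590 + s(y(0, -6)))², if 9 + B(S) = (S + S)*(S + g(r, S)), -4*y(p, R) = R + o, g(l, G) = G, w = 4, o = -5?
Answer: 255025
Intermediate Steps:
y(p, R) = 5/4 - R/4 (y(p, R) = -(R - 5)/4 = -(-5 + R)/4 = 5/4 - R/4)
B(S) = -9 + 4*S² (B(S) = -9 + (S + S)*(S + S) = -9 + (2*S)*(2*S) = -9 + 4*S²)
s(V) = -36 + 16*V² (s(V) = (-9 + 4*V²)*4 = -36 + 16*V²)
(-590 + s(y(0, -6)))² = (-590 + (-36 + 16*(5/4 - ¼*(-6))²))² = (-590 + (-36 + 16*(5/4 + 3/2)²))² = (-590 + (-36 + 16*(11/4)²))² = (-590 + (-36 + 16*(121/16)))² = (-590 + (-36 + 121))² = (-590 + 85)² = (-505)² = 255025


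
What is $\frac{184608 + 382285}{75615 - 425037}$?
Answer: $- \frac{566893}{349422} \approx -1.6224$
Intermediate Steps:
$\frac{184608 + 382285}{75615 - 425037} = \frac{566893}{-349422} = 566893 \left(- \frac{1}{349422}\right) = - \frac{566893}{349422}$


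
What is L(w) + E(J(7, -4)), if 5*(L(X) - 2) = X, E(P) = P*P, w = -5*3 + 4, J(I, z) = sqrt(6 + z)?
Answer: 9/5 ≈ 1.8000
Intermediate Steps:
w = -11 (w = -15 + 4 = -11)
E(P) = P**2
L(X) = 2 + X/5
L(w) + E(J(7, -4)) = (2 + (1/5)*(-11)) + (sqrt(6 - 4))**2 = (2 - 11/5) + (sqrt(2))**2 = -1/5 + 2 = 9/5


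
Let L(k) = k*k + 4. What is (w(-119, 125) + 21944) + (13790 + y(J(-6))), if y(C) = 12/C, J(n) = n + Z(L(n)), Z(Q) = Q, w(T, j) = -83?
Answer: 606073/17 ≈ 35651.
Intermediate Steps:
L(k) = 4 + k² (L(k) = k² + 4 = 4 + k²)
J(n) = 4 + n + n² (J(n) = n + (4 + n²) = 4 + n + n²)
(w(-119, 125) + 21944) + (13790 + y(J(-6))) = (-83 + 21944) + (13790 + 12/(4 - 6 + (-6)²)) = 21861 + (13790 + 12/(4 - 6 + 36)) = 21861 + (13790 + 12/34) = 21861 + (13790 + 12*(1/34)) = 21861 + (13790 + 6/17) = 21861 + 234436/17 = 606073/17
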